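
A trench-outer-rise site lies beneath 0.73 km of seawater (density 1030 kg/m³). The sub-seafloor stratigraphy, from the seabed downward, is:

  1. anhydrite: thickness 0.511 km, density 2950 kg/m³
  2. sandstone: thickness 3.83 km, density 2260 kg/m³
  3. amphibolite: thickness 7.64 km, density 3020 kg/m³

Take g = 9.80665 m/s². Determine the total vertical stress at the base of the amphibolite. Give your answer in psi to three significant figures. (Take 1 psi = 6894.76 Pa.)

48300 psi

seawater: 1030 kg/m³ × 9.80665 m/s² × 730 m = 7.374×10^6 Pa = 1069 psi
anhydrite: 2950 kg/m³ × 9.80665 m/s² × 511 m = 1.478×10^7 Pa = 2144 psi
sandstone: 2260 kg/m³ × 9.80665 m/s² × 3830 m = 8.488×10^7 Pa = 12311 psi
amphibolite: 3020 kg/m³ × 9.80665 m/s² × 7640 m = 2.263×10^8 Pa = 32817 psi
Total = 1069 + 2144 + 12311 + 32817 = 48342 psi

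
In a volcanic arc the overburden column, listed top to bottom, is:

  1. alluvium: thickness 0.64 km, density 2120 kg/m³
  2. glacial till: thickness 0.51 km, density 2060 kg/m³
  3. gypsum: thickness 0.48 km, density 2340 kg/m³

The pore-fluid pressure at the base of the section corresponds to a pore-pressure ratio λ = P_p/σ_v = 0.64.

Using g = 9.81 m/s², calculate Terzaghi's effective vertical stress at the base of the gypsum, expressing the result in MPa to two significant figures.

Overburden (lithostatic) stress σ_v:
alluvium: 2120 kg/m³ × 9.81 m/s² × 640 m = 1.331×10^7 Pa = 13.31 MPa
glacial till: 2060 kg/m³ × 9.81 m/s² × 510 m = 1.031×10^7 Pa = 10.31 MPa
gypsum: 2340 kg/m³ × 9.81 m/s² × 480 m = 1.102×10^7 Pa = 11.02 MPa
Total = 13.31 + 10.31 + 11.02 = 34.635 MPa
Pore pressure P_p = λ·σ_v = 0.64 × 34.64 MPa = 22.17 MPa
Effective stress σ' = σ_v − P_p = 34.64 − 22.17 = 12.469 MPa

12 MPa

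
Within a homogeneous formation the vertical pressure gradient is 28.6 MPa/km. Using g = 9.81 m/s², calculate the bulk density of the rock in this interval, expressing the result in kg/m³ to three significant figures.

2920 kg/m³

ρ = (dP/dz)/g = 28.6 MPa/km / 9.81 m/s² = 28600 Pa/m / 9.81 m/s² = 2915.4 kg/m³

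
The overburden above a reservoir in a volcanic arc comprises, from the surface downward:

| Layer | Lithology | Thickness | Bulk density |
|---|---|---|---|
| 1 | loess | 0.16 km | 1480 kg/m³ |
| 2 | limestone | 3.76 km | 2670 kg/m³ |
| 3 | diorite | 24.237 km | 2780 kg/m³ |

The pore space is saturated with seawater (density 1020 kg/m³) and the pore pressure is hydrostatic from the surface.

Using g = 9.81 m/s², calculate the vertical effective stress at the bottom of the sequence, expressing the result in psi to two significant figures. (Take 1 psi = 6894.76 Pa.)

70000 psi

Overburden (lithostatic) stress σ_v:
loess: 1480 kg/m³ × 9.81 m/s² × 160 m = 2.323×10^6 Pa = 2.323 MPa
limestone: 2670 kg/m³ × 9.81 m/s² × 3760 m = 9.848×10^7 Pa = 98.48 MPa
diorite: 2780 kg/m³ × 9.81 m/s² × 24237 m = 6.610×10^8 Pa = 661.0 MPa
Total = 2.323 + 98.48 + 661.0 = 761.79 MPa
Pore pressure P_p = 1020 kg/m³ × 9.81 m/s² × 28157 m = 2.817×10^8 Pa = 281.7 MPa
Effective stress σ' = σ_v − P_p = 761.8 − 281.7 = 480.05 MPa = 69625 psi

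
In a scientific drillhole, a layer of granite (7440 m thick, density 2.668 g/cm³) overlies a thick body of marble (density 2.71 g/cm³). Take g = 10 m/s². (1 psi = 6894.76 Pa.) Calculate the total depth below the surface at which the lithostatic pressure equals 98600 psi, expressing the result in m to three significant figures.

Pressure at base of upper layers: 2668×10×7440 = 1.985×10^8 Pa = 28790 psi
Remaining pressure to be supplied by marble: 6.798×10^8 − 1.985×10^8 = 4.813×10^8 Pa
Additional depth in marble = 4.813×10^8 Pa / (2710 kg/m³ × 10 m/s²) = 17761 m
Total depth = 7440 m + 17761 m = 25201 m

25200 m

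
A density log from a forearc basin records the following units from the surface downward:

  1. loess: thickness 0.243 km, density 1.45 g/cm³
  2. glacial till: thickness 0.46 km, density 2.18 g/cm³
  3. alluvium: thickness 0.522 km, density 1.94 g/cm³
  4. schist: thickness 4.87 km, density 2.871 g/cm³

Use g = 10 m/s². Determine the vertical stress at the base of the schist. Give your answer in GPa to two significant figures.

loess: 1450 kg/m³ × 10 m/s² × 243 m = 3.523×10^6 Pa = 3.524×10^-3 GPa
glacial till: 2180 kg/m³ × 10 m/s² × 460 m = 1.003×10^7 Pa = 0.01003 GPa
alluvium: 1940 kg/m³ × 10 m/s² × 522 m = 1.013×10^7 Pa = 0.01013 GPa
schist: 2871 kg/m³ × 10 m/s² × 4870 m = 1.398×10^8 Pa = 0.1398 GPa
Total = 3.524×10^-3 + 0.01003 + 0.01013 + 0.1398 = 0.16350 GPa

0.16 GPa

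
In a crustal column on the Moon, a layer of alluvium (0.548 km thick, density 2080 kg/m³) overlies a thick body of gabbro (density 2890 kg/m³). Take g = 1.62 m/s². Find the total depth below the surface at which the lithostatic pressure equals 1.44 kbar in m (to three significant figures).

30900 m

Pressure at base of upper layers: 2080×1.62×548 = 1.847×10^6 Pa = 0.01847 kbar
Remaining pressure to be supplied by gabbro: 1.440×10^8 − 1.847×10^6 = 1.422×10^8 Pa
Additional depth in gabbro = 1.422×10^8 Pa / (2890 kg/m³ × 1.62 m/s²) = 30363 m
Total depth = 548 m + 30363 m = 30911 m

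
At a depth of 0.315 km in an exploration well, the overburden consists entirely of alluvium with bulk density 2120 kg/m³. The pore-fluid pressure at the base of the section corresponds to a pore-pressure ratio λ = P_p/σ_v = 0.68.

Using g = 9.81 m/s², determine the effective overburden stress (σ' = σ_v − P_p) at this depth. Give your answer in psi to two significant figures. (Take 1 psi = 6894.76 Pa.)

300 psi

Overburden (lithostatic) stress σ_v:
alluvium: 2120 kg/m³ × 9.81 m/s² × 315 m = 6.551×10^6 Pa = 6.551 MPa
Pore pressure P_p = λ·σ_v = 0.68 × 6.551 MPa = 4.455 MPa
Effective stress σ' = σ_v − P_p = 6.551 − 4.455 = 2.0964 MPa = 304.05 psi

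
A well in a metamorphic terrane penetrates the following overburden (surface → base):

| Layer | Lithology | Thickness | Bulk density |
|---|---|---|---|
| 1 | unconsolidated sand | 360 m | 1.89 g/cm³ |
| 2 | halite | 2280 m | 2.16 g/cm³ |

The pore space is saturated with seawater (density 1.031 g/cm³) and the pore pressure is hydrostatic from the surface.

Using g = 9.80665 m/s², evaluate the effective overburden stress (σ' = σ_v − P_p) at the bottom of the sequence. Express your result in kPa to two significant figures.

28000 kPa

Overburden (lithostatic) stress σ_v:
unconsolidated sand: 1890 kg/m³ × 9.80665 m/s² × 360 m = 6.672×10^6 Pa = 6.672 MPa
halite: 2160 kg/m³ × 9.80665 m/s² × 2280 m = 4.830×10^7 Pa = 48.30 MPa
Total = 6.672 + 48.30 = 54.968 MPa
Pore pressure P_p = 1031 kg/m³ × 9.80665 m/s² × 2640 m = 2.669×10^7 Pa = 26.69 MPa
Effective stress σ' = σ_v − P_p = 54.97 − 26.69 = 28.276 MPa = 28276 kPa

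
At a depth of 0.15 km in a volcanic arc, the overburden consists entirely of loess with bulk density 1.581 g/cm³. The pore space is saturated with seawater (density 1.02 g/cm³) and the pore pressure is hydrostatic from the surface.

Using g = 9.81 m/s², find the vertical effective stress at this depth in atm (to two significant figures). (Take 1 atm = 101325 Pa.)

Overburden (lithostatic) stress σ_v:
loess: 1581 kg/m³ × 9.81 m/s² × 150 m = 2.326×10^6 Pa = 2.326 MPa
Pore pressure P_p = 1020 kg/m³ × 9.81 m/s² × 150 m = 1.501×10^6 Pa = 1.501 MPa
Effective stress σ' = σ_v − P_p = 2.326 − 1.501 = 0.82551 MPa = 8.1472 atm

8.1 atm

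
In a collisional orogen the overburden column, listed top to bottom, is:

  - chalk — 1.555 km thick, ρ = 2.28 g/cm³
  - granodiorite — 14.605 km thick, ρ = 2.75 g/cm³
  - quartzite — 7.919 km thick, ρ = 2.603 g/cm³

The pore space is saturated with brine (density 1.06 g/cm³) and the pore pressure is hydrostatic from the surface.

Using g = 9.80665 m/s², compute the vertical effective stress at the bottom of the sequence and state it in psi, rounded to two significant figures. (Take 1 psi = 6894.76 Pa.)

Overburden (lithostatic) stress σ_v:
chalk: 2280 kg/m³ × 9.80665 m/s² × 1555 m = 3.477×10^7 Pa = 34.77 MPa
granodiorite: 2750 kg/m³ × 9.80665 m/s² × 14605 m = 3.939×10^8 Pa = 393.9 MPa
quartzite: 2603 kg/m³ × 9.80665 m/s² × 7919 m = 2.021×10^8 Pa = 202.1 MPa
Total = 34.77 + 393.9 + 202.1 = 630.79 MPa
Pore pressure P_p = 1060 kg/m³ × 9.80665 m/s² × 24079 m = 2.503×10^8 Pa = 250.3 MPa
Effective stress σ' = σ_v − P_p = 630.8 − 250.3 = 380.48 MPa = 55185 psi

55000 psi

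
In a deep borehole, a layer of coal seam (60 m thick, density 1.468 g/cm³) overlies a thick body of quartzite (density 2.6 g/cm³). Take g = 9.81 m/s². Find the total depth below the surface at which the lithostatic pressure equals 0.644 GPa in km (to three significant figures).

25.3 km

Pressure at base of upper layers: 1468×9.81×60 = 8.641×10^5 Pa = 8.641×10^-4 GPa
Remaining pressure to be supplied by quartzite: 6.440×10^8 − 8.641×10^5 = 6.431×10^8 Pa
Additional depth in quartzite = 6.431×10^8 Pa / (2600 kg/m³ × 9.81 m/s²) = 25215 m
Total depth = 60 m + 25215 m = 25275 m
= 25.275 km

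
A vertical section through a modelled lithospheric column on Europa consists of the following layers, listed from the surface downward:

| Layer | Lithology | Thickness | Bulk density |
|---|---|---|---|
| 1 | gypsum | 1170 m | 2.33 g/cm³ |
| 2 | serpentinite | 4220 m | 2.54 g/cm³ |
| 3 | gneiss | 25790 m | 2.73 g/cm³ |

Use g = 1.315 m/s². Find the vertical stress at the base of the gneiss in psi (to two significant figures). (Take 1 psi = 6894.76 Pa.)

16000 psi

gypsum: 2330 kg/m³ × 1.315 m/s² × 1170 m = 3.585×10^6 Pa = 519.9 psi
serpentinite: 2540 kg/m³ × 1.315 m/s² × 4220 m = 1.410×10^7 Pa = 2044 psi
gneiss: 2730 kg/m³ × 1.315 m/s² × 25790 m = 9.258×10^7 Pa = 13428 psi
Total = 519.9 + 2044 + 13428 = 15993 psi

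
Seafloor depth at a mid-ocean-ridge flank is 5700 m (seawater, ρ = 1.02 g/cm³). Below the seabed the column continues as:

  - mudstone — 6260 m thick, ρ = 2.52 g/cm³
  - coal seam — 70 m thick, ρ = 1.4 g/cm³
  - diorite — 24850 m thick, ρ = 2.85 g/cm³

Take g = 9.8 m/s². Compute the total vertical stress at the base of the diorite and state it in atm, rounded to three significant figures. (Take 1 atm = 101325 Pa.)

seawater: 1020 kg/m³ × 9.8 m/s² × 5700 m = 5.698×10^7 Pa = 562.3 atm
mudstone: 2520 kg/m³ × 9.8 m/s² × 6260 m = 1.546×10^8 Pa = 1526 atm
coal seam: 1400 kg/m³ × 9.8 m/s² × 70 m = 9.604×10^5 Pa = 9.478 atm
diorite: 2850 kg/m³ × 9.8 m/s² × 24850 m = 6.941×10^8 Pa = 6850 atm
Total = 562.3 + 1526 + 9.478 + 6850 = 8947.4 atm

8950 atm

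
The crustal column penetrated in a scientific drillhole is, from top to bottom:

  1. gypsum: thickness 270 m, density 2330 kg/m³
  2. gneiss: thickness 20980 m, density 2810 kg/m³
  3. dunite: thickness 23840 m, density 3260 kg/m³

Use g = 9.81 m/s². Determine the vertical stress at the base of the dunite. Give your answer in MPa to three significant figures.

gypsum: 2330 kg/m³ × 9.81 m/s² × 270 m = 6.171×10^6 Pa = 6.171 MPa
gneiss: 2810 kg/m³ × 9.81 m/s² × 20980 m = 5.783×10^8 Pa = 578.3 MPa
dunite: 3260 kg/m³ × 9.81 m/s² × 23840 m = 7.624×10^8 Pa = 762.4 MPa
Total = 6.171 + 578.3 + 762.4 = 1346.9 MPa

1350 MPa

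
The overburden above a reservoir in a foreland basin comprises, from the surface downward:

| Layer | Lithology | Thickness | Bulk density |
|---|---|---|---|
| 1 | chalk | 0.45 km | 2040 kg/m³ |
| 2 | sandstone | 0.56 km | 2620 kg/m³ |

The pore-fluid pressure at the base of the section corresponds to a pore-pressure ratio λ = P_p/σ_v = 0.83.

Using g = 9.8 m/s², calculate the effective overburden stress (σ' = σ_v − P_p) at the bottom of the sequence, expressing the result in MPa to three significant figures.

Overburden (lithostatic) stress σ_v:
chalk: 2040 kg/m³ × 9.8 m/s² × 450 m = 8.996×10^6 Pa = 8.996 MPa
sandstone: 2620 kg/m³ × 9.8 m/s² × 560 m = 1.438×10^7 Pa = 14.38 MPa
Total = 8.996 + 14.38 = 23.375 MPa
Pore pressure P_p = λ·σ_v = 0.83 × 23.37 MPa = 19.40 MPa
Effective stress σ' = σ_v − P_p = 23.37 − 19.40 = 3.9737 MPa

3.97 MPa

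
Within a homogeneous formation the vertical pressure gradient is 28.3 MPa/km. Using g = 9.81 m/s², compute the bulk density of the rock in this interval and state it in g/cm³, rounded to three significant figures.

2.88 g/cm³

ρ = (dP/dz)/g = 28.3 MPa/km / 9.81 m/s² = 28300 Pa/m / 9.81 m/s² = 2884.8 kg/m³
= 2.885 g/cm³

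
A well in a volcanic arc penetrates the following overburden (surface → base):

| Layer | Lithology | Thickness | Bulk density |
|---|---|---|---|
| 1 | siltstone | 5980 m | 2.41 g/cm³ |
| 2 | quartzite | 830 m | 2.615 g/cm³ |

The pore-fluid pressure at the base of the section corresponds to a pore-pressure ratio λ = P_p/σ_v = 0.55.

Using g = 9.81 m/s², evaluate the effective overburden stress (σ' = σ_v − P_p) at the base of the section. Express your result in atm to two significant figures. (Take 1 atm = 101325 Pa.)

720 atm

Overburden (lithostatic) stress σ_v:
siltstone: 2410 kg/m³ × 9.81 m/s² × 5980 m = 1.414×10^8 Pa = 141.4 MPa
quartzite: 2615 kg/m³ × 9.81 m/s² × 830 m = 2.129×10^7 Pa = 21.29 MPa
Total = 141.4 + 21.29 = 162.67 MPa
Pore pressure P_p = λ·σ_v = 0.55 × 162.7 MPa = 89.47 MPa
Effective stress σ' = σ_v − P_p = 162.7 − 89.47 = 73.202 MPa = 722.45 atm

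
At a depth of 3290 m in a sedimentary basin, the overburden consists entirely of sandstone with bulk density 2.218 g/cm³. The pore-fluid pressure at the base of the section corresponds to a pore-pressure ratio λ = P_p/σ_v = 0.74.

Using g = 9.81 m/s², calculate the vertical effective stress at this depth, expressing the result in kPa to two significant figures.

19000 kPa

Overburden (lithostatic) stress σ_v:
sandstone: 2218 kg/m³ × 9.81 m/s² × 3290 m = 7.159×10^7 Pa = 71.59 MPa
Pore pressure P_p = λ·σ_v = 0.74 × 71.59 MPa = 52.97 MPa
Effective stress σ' = σ_v − P_p = 71.59 − 52.97 = 18.612 MPa = 18612 kPa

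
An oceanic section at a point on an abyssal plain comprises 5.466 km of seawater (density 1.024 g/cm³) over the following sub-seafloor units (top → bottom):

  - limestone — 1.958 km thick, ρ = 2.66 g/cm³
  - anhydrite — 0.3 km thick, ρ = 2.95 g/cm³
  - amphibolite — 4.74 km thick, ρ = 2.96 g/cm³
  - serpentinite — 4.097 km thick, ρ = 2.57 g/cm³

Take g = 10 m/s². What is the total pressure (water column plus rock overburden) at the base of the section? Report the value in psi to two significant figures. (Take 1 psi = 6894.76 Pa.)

53000 psi

seawater: 1024 kg/m³ × 10 m/s² × 5466 m = 5.597×10^7 Pa = 8118 psi
limestone: 2660 kg/m³ × 10 m/s² × 1958 m = 5.208×10^7 Pa = 7554 psi
anhydrite: 2950 kg/m³ × 10 m/s² × 300 m = 8.850×10^6 Pa = 1284 psi
amphibolite: 2960 kg/m³ × 10 m/s² × 4740 m = 1.403×10^8 Pa = 20349 psi
serpentinite: 2570 kg/m³ × 10 m/s² × 4097 m = 1.053×10^8 Pa = 15271 psi
Total = 8118 + 7554 + 1284 + 20349 + 15271 = 52576 psi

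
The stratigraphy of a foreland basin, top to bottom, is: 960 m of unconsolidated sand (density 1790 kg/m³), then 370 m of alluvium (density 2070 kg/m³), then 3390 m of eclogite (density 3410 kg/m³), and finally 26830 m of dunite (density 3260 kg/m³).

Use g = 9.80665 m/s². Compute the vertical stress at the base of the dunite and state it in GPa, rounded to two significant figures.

1.0 GPa

unconsolidated sand: 1790 kg/m³ × 9.80665 m/s² × 960 m = 1.685×10^7 Pa = 0.01685 GPa
alluvium: 2070 kg/m³ × 9.80665 m/s² × 370 m = 7.511×10^6 Pa = 7.511×10^-3 GPa
eclogite: 3410 kg/m³ × 9.80665 m/s² × 3390 m = 1.134×10^8 Pa = 0.1134 GPa
dunite: 3260 kg/m³ × 9.80665 m/s² × 26830 m = 8.577×10^8 Pa = 0.8577 GPa
Total = 0.01685 + 7.511×10^-3 + 0.1134 + 0.8577 = 0.99547 GPa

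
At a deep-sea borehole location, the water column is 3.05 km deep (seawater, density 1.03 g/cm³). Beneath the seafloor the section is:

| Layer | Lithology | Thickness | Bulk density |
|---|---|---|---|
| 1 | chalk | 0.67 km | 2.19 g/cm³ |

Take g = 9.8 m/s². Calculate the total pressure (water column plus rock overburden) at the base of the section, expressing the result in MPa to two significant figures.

45 MPa

seawater: 1030 kg/m³ × 9.8 m/s² × 3050 m = 3.079×10^7 Pa = 30.79 MPa
chalk: 2190 kg/m³ × 9.8 m/s² × 670 m = 1.438×10^7 Pa = 14.38 MPa
Total = 30.79 + 14.38 = 45.166 MPa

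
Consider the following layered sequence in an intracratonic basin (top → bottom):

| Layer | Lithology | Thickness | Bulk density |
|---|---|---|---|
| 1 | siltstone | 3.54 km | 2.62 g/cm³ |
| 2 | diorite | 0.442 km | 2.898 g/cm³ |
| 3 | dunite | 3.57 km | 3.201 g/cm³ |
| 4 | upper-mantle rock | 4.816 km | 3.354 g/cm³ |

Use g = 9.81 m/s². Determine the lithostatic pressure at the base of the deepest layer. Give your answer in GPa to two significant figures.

siltstone: 2620 kg/m³ × 9.81 m/s² × 3540 m = 9.099×10^7 Pa = 0.09099 GPa
diorite: 2898 kg/m³ × 9.81 m/s² × 442 m = 1.257×10^7 Pa = 0.01257 GPa
dunite: 3201 kg/m³ × 9.81 m/s² × 3570 m = 1.121×10^8 Pa = 0.1121 GPa
upper-mantle rock: 3354 kg/m³ × 9.81 m/s² × 4816 m = 1.585×10^8 Pa = 0.1585 GPa
Total = 0.09099 + 0.01257 + 0.1121 + 0.1585 = 0.37412 GPa

0.37 GPa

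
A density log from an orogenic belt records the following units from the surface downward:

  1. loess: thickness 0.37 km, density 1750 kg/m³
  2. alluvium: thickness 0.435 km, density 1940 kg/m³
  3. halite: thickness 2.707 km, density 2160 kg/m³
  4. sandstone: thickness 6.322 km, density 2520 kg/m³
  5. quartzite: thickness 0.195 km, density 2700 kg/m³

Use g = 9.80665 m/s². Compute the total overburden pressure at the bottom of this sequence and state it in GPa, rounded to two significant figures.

0.23 GPa

loess: 1750 kg/m³ × 9.80665 m/s² × 370 m = 6.350×10^6 Pa = 6.350×10^-3 GPa
alluvium: 1940 kg/m³ × 9.80665 m/s² × 435 m = 8.276×10^6 Pa = 8.276×10^-3 GPa
halite: 2160 kg/m³ × 9.80665 m/s² × 2707 m = 5.734×10^7 Pa = 0.05734 GPa
sandstone: 2520 kg/m³ × 9.80665 m/s² × 6322 m = 1.562×10^8 Pa = 0.1562 GPa
quartzite: 2700 kg/m³ × 9.80665 m/s² × 195 m = 5.163×10^6 Pa = 5.163×10^-3 GPa
Total = 6.350×10^-3 + 8.276×10^-3 + 0.05734 + 0.1562 + 5.163×10^-3 = 0.23336 GPa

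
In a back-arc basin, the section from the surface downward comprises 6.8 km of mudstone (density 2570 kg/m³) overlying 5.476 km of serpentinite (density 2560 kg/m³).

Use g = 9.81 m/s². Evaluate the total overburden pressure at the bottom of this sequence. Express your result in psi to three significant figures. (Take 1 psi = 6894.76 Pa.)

mudstone: 2570 kg/m³ × 9.81 m/s² × 6800 m = 1.714×10^8 Pa = 24865 psi
serpentinite: 2560 kg/m³ × 9.81 m/s² × 5476 m = 1.375×10^8 Pa = 19946 psi
Total = 24865 + 19946 = 44811 psi

44800 psi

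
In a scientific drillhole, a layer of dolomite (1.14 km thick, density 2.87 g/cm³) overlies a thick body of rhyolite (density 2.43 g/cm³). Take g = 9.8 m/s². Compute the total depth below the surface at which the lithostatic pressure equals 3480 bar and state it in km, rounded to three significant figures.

14.4 km

Pressure at base of upper layers: 2870×9.8×1140 = 3.206×10^7 Pa = 320.6 bar
Remaining pressure to be supplied by rhyolite: 3.480×10^8 − 3.206×10^7 = 3.159×10^8 Pa
Additional depth in rhyolite = 3.159×10^8 Pa / (2430 kg/m³ × 9.8 m/s²) = 13267 m
Total depth = 1140 m + 13267 m = 14407 m
= 14.407 km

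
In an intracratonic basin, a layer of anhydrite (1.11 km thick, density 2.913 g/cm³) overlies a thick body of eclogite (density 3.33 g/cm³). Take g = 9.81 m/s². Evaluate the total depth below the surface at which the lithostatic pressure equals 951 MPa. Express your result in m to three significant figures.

Pressure at base of upper layers: 2913×9.81×1110 = 3.172×10^7 Pa = 31.72 MPa
Remaining pressure to be supplied by eclogite: 9.510×10^8 − 3.172×10^7 = 9.193×10^8 Pa
Additional depth in eclogite = 9.193×10^8 Pa / (3330 kg/m³ × 9.81 m/s²) = 28141 m
Total depth = 1110 m + 28141 m = 29251 m

29300 m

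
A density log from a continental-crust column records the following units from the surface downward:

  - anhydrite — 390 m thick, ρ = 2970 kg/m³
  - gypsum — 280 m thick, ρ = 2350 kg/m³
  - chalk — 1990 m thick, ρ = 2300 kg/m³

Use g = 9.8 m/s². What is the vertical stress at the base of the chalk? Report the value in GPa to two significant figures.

0.063 GPa

anhydrite: 2970 kg/m³ × 9.8 m/s² × 390 m = 1.135×10^7 Pa = 0.01135 GPa
gypsum: 2350 kg/m³ × 9.8 m/s² × 280 m = 6.448×10^6 Pa = 6.448×10^-3 GPa
chalk: 2300 kg/m³ × 9.8 m/s² × 1990 m = 4.485×10^7 Pa = 0.04485 GPa
Total = 0.01135 + 6.448×10^-3 + 0.04485 = 0.062654 GPa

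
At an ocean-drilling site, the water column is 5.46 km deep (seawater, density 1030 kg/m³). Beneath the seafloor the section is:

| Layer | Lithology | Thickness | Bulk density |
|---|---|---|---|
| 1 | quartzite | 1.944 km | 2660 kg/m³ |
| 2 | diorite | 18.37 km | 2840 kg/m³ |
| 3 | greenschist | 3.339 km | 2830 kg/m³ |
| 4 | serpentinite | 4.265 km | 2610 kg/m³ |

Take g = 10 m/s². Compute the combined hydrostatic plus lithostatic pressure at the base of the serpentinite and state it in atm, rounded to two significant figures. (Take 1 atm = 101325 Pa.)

seawater: 1030 kg/m³ × 10 m/s² × 5460 m = 5.624×10^7 Pa = 555.0 atm
quartzite: 2660 kg/m³ × 10 m/s² × 1944 m = 5.171×10^7 Pa = 510.3 atm
diorite: 2840 kg/m³ × 10 m/s² × 18370 m = 5.217×10^8 Pa = 5149 atm
greenschist: 2830 kg/m³ × 10 m/s² × 3339 m = 9.449×10^7 Pa = 932.6 atm
serpentinite: 2610 kg/m³ × 10 m/s² × 4265 m = 1.113×10^8 Pa = 1099 atm
Total = 555.0 + 510.3 + 5149 + 932.6 + 1099 = 8245.4 atm

8200 atm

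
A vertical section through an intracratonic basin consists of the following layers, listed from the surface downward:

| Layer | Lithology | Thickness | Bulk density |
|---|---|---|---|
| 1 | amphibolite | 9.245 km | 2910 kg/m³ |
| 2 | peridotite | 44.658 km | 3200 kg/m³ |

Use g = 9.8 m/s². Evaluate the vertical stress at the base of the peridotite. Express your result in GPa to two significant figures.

1.7 GPa

amphibolite: 2910 kg/m³ × 9.8 m/s² × 9245 m = 2.636×10^8 Pa = 0.2636 GPa
peridotite: 3200 kg/m³ × 9.8 m/s² × 44658 m = 1.400×10^9 Pa = 1.400 GPa
Total = 0.2636 + 1.400 = 1.6641 GPa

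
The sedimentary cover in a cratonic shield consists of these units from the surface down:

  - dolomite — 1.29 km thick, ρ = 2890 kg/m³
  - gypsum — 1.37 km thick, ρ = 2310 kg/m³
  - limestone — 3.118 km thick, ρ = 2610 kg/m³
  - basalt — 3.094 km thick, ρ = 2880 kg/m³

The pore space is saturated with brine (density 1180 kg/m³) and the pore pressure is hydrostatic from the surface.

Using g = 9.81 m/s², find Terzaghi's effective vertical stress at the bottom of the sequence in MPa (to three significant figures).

Overburden (lithostatic) stress σ_v:
dolomite: 2890 kg/m³ × 9.81 m/s² × 1290 m = 3.657×10^7 Pa = 36.57 MPa
gypsum: 2310 kg/m³ × 9.81 m/s² × 1370 m = 3.105×10^7 Pa = 31.05 MPa
limestone: 2610 kg/m³ × 9.81 m/s² × 3118 m = 7.983×10^7 Pa = 79.83 MPa
basalt: 2880 kg/m³ × 9.81 m/s² × 3094 m = 8.741×10^7 Pa = 87.41 MPa
Total = 36.57 + 31.05 + 79.83 + 87.41 = 234.87 MPa
Pore pressure P_p = 1180 kg/m³ × 9.81 m/s² × 8872 m = 1.027×10^8 Pa = 102.7 MPa
Effective stress σ' = σ_v − P_p = 234.9 − 102.7 = 132.17 MPa

132 MPa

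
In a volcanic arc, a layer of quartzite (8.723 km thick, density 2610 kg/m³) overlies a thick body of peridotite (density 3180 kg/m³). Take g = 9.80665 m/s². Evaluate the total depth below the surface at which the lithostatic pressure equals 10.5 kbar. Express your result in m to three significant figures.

35200 m

Pressure at base of upper layers: 2610×9.80665×8723 = 2.233×10^8 Pa = 2.233 kbar
Remaining pressure to be supplied by peridotite: 1.050×10^9 − 2.233×10^8 = 8.267×10^8 Pa
Additional depth in peridotite = 8.267×10^8 Pa / (3180 kg/m³ × 9.80665 m/s²) = 26510 m
Total depth = 8723 m + 26510 m = 35233 m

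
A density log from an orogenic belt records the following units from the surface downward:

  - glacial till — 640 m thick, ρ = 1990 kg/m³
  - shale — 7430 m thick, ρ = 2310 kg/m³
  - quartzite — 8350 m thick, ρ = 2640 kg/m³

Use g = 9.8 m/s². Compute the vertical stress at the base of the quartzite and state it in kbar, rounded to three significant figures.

glacial till: 1990 kg/m³ × 9.8 m/s² × 640 m = 1.248×10^7 Pa = 0.1248 kbar
shale: 2310 kg/m³ × 9.8 m/s² × 7430 m = 1.682×10^8 Pa = 1.682 kbar
quartzite: 2640 kg/m³ × 9.8 m/s² × 8350 m = 2.160×10^8 Pa = 2.160 kbar
Total = 0.1248 + 1.682 + 2.160 = 3.9671 kbar

3.97 kbar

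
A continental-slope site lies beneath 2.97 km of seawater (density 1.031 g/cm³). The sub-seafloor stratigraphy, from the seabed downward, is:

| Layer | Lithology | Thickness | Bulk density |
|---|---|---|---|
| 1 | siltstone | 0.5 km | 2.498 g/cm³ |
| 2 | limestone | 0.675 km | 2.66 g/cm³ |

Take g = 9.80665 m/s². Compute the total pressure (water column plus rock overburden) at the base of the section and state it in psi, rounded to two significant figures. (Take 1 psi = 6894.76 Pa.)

8700 psi

seawater: 1031 kg/m³ × 9.80665 m/s² × 2970 m = 3.003×10^7 Pa = 4355 psi
siltstone: 2498 kg/m³ × 9.80665 m/s² × 500 m = 1.225×10^7 Pa = 1776 psi
limestone: 2660 kg/m³ × 9.80665 m/s² × 675 m = 1.761×10^7 Pa = 2554 psi
Total = 4355 + 1776 + 2554 = 8685.6 psi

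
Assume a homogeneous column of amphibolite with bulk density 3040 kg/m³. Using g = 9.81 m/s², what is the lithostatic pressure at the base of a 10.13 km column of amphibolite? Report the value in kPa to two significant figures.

300000 kPa

amphibolite: 3040 kg/m³ × 9.81 m/s² × 10130 m = 3.021×10^8 Pa = 3.021×10^5 kPa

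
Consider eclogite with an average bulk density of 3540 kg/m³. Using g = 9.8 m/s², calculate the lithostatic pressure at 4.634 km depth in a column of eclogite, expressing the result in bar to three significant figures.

1610 bar

eclogite: 3540 kg/m³ × 9.8 m/s² × 4634 m = 1.608×10^8 Pa = 1608 bar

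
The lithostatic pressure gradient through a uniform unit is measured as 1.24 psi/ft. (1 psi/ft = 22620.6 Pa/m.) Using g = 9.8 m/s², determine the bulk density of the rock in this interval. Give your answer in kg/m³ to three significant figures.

ρ = (dP/dz)/g = 1.24 psi/ft / 9.8 m/s² = 28050 Pa/m / 9.8 m/s² = 2862.2 kg/m³

2860 kg/m³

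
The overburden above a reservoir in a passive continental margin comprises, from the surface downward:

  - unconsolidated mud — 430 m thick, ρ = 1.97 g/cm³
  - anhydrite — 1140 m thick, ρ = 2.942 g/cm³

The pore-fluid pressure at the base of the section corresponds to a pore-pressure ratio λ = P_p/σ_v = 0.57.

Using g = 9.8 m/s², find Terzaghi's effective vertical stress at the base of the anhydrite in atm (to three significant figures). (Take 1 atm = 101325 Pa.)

Overburden (lithostatic) stress σ_v:
unconsolidated mud: 1970 kg/m³ × 9.8 m/s² × 430 m = 8.302×10^6 Pa = 8.302 MPa
anhydrite: 2942 kg/m³ × 9.8 m/s² × 1140 m = 3.287×10^7 Pa = 32.87 MPa
Total = 8.302 + 32.87 = 41.170 MPa
Pore pressure P_p = λ·σ_v = 0.57 × 41.17 MPa = 23.47 MPa
Effective stress σ' = σ_v − P_p = 41.17 − 23.47 = 17.703 MPa = 174.71 atm

175 atm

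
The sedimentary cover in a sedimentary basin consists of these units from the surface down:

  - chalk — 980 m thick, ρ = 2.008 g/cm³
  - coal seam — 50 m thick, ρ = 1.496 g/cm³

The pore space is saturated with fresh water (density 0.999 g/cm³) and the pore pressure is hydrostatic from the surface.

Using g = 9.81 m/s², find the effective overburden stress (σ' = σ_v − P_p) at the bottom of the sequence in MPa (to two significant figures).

9.9 MPa

Overburden (lithostatic) stress σ_v:
chalk: 2008 kg/m³ × 9.81 m/s² × 980 m = 1.930×10^7 Pa = 19.30 MPa
coal seam: 1496 kg/m³ × 9.81 m/s² × 50 m = 7.338×10^5 Pa = 0.7338 MPa
Total = 19.30 + 0.7338 = 20.038 MPa
Pore pressure P_p = 999 kg/m³ × 9.81 m/s² × 1030 m = 1.009×10^7 Pa = 10.09 MPa
Effective stress σ' = σ_v − P_p = 20.04 − 10.09 = 9.9441 MPa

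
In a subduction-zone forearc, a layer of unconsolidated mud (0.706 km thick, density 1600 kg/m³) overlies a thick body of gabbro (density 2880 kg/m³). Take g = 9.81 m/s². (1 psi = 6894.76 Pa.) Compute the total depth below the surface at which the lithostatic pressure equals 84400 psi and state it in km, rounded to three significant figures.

20.9 km

Pressure at base of upper layers: 1600×9.81×706 = 1.108×10^7 Pa = 1607 psi
Remaining pressure to be supplied by gabbro: 5.819×10^8 − 1.108×10^7 = 5.708×10^8 Pa
Additional depth in gabbro = 5.708×10^8 Pa / (2880 kg/m³ × 9.81 m/s²) = 20205 m
Total depth = 706 m + 20205 m = 20911 m
= 20.911 km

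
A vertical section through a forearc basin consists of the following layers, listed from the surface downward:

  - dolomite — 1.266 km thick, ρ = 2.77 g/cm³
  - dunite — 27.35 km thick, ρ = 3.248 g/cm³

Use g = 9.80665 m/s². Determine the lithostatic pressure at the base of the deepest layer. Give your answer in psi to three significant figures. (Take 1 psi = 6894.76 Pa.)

dolomite: 2770 kg/m³ × 9.80665 m/s² × 1266 m = 3.439×10^7 Pa = 4988 psi
dunite: 3248 kg/m³ × 9.80665 m/s² × 27350 m = 8.712×10^8 Pa = 1.263×10^5 psi
Total = 4988 + 1.263×10^5 = 1.3134×10^5 psi

131000 psi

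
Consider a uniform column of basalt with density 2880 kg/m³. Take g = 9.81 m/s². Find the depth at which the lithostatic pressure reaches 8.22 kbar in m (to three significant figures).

29100 m

h = P/(ρg) = 8.22 kbar / (2880 kg/m³ × 9.81 m/s²) = 8.220×10^8 Pa / 28253 Pa/m = 29094 m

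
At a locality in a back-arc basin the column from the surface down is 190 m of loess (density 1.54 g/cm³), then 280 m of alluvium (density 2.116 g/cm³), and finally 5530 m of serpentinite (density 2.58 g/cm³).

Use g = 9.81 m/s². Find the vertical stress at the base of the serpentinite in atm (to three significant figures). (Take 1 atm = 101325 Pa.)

loess: 1540 kg/m³ × 9.81 m/s² × 190 m = 2.870×10^6 Pa = 28.33 atm
alluvium: 2116 kg/m³ × 9.81 m/s² × 280 m = 5.812×10^6 Pa = 57.36 atm
serpentinite: 2580 kg/m³ × 9.81 m/s² × 5530 m = 1.400×10^8 Pa = 1381 atm
Total = 28.33 + 57.36 + 1381 = 1467.0 atm

1470 atm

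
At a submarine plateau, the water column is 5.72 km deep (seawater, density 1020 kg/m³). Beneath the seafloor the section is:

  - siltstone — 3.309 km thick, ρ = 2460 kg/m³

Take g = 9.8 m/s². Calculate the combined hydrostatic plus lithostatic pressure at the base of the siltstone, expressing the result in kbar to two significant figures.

seawater: 1020 kg/m³ × 9.8 m/s² × 5720 m = 5.718×10^7 Pa = 0.5718 kbar
siltstone: 2460 kg/m³ × 9.8 m/s² × 3309 m = 7.977×10^7 Pa = 0.7977 kbar
Total = 0.5718 + 0.7977 = 1.3695 kbar

1.4 kbar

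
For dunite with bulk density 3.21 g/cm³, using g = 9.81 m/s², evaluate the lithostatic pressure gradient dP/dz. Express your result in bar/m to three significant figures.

dP/dz = ρg = 3210 kg/m³ × 9.81 m/s² = 31490 Pa/m
= 31490 Pa/m × (1 bar/m / 1.0000×10^5 Pa/m) = 0.31490 bar/m

0.315 bar/m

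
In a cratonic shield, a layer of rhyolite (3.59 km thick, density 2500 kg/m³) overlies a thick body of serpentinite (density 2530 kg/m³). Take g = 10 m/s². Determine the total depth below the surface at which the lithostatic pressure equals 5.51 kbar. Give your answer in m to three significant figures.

Pressure at base of upper layers: 2500×10×3590 = 8.975×10^7 Pa = 0.8975 kbar
Remaining pressure to be supplied by serpentinite: 5.510×10^8 − 8.975×10^7 = 4.612×10^8 Pa
Additional depth in serpentinite = 4.612×10^8 Pa / (2530 kg/m³ × 10 m/s²) = 18231 m
Total depth = 3590 m + 18231 m = 21821 m

21800 m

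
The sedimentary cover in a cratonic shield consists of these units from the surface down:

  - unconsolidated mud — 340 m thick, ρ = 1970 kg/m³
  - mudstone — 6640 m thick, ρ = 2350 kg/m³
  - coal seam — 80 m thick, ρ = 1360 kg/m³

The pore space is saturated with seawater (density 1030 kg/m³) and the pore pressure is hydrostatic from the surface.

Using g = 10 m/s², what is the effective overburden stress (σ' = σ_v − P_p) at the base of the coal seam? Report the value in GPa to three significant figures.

0.0911 GPa

Overburden (lithostatic) stress σ_v:
unconsolidated mud: 1970 kg/m³ × 10 m/s² × 340 m = 6.698×10^6 Pa = 6.698 MPa
mudstone: 2350 kg/m³ × 10 m/s² × 6640 m = 1.560×10^8 Pa = 156.0 MPa
coal seam: 1360 kg/m³ × 10 m/s² × 80 m = 1.088×10^6 Pa = 1.088 MPa
Total = 6.698 + 156.0 + 1.088 = 163.83 MPa
Pore pressure P_p = 1030 kg/m³ × 10 m/s² × 7060 m = 7.272×10^7 Pa = 72.72 MPa
Effective stress σ' = σ_v − P_p = 163.8 − 72.72 = 91.108 MPa = 0.091108 GPa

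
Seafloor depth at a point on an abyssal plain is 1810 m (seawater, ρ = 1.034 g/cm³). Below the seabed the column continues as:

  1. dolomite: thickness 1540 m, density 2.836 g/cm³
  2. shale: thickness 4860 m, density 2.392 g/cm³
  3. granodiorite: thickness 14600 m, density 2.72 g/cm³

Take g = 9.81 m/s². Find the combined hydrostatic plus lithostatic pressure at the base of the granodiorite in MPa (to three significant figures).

565 MPa

seawater: 1034 kg/m³ × 9.81 m/s² × 1810 m = 1.836×10^7 Pa = 18.36 MPa
dolomite: 2836 kg/m³ × 9.81 m/s² × 1540 m = 4.284×10^7 Pa = 42.84 MPa
shale: 2392 kg/m³ × 9.81 m/s² × 4860 m = 1.140×10^8 Pa = 114.0 MPa
granodiorite: 2720 kg/m³ × 9.81 m/s² × 14600 m = 3.896×10^8 Pa = 389.6 MPa
Total = 18.36 + 42.84 + 114.0 + 389.6 = 564.82 MPa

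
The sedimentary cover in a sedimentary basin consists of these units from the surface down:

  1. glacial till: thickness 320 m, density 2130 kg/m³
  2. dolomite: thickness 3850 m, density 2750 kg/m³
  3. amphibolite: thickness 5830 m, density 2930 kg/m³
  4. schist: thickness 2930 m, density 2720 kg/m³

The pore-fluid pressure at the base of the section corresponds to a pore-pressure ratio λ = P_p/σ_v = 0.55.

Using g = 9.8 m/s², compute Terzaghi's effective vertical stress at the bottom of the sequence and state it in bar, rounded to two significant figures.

Overburden (lithostatic) stress σ_v:
glacial till: 2130 kg/m³ × 9.8 m/s² × 320 m = 6.680×10^6 Pa = 6.680 MPa
dolomite: 2750 kg/m³ × 9.8 m/s² × 3850 m = 1.038×10^8 Pa = 103.8 MPa
amphibolite: 2930 kg/m³ × 9.8 m/s² × 5830 m = 1.674×10^8 Pa = 167.4 MPa
schist: 2720 kg/m³ × 9.8 m/s² × 2930 m = 7.810×10^7 Pa = 78.10 MPa
Total = 6.680 + 103.8 + 167.4 + 78.10 = 355.94 MPa
Pore pressure P_p = λ·σ_v = 0.55 × 355.9 MPa = 195.8 MPa
Effective stress σ' = σ_v − P_p = 355.9 − 195.8 = 160.17 MPa = 1601.7 bar

1600 bar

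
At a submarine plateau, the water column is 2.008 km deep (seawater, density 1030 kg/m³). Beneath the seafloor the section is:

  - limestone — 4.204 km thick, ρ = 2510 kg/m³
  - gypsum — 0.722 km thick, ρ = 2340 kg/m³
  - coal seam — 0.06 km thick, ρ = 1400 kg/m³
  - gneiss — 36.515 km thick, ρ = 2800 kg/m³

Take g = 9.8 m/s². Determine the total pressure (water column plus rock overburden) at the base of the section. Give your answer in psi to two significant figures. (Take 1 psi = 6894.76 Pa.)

170000 psi

seawater: 1030 kg/m³ × 9.8 m/s² × 2008 m = 2.027×10^7 Pa = 2940 psi
limestone: 2510 kg/m³ × 9.8 m/s² × 4204 m = 1.034×10^8 Pa = 14998 psi
gypsum: 2340 kg/m³ × 9.8 m/s² × 722 m = 1.656×10^7 Pa = 2401 psi
coal seam: 1400 kg/m³ × 9.8 m/s² × 60 m = 8.232×10^5 Pa = 119.4 psi
gneiss: 2800 kg/m³ × 9.8 m/s² × 36515 m = 1.002×10^9 Pa = 1.453×10^5 psi
Total = 2940 + 14998 + 2401 + 119.4 + 1.453×10^5 = 1.6578×10^5 psi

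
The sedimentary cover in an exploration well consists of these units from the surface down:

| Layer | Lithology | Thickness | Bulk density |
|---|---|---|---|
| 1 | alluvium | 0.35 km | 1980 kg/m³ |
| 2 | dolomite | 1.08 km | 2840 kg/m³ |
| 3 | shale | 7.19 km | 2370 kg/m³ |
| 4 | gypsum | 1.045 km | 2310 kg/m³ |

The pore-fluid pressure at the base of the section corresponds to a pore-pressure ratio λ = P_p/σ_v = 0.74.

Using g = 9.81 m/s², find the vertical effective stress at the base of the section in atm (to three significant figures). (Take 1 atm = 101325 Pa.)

584 atm

Overburden (lithostatic) stress σ_v:
alluvium: 1980 kg/m³ × 9.81 m/s² × 350 m = 6.798×10^6 Pa = 6.798 MPa
dolomite: 2840 kg/m³ × 9.81 m/s² × 1080 m = 3.009×10^7 Pa = 30.09 MPa
shale: 2370 kg/m³ × 9.81 m/s² × 7190 m = 1.672×10^8 Pa = 167.2 MPa
gypsum: 2310 kg/m³ × 9.81 m/s² × 1045 m = 2.368×10^7 Pa = 23.68 MPa
Total = 6.798 + 30.09 + 167.2 + 23.68 = 227.73 MPa
Pore pressure P_p = λ·σ_v = 0.74 × 227.7 MPa = 168.5 MPa
Effective stress σ' = σ_v − P_p = 227.7 − 168.5 = 59.211 MPa = 584.36 atm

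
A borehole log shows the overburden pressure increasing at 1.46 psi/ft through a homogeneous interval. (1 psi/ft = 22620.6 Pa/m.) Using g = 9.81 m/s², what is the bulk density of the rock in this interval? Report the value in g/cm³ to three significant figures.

ρ = (dP/dz)/g = 1.46 psi/ft / 9.81 m/s² = 33026 Pa/m / 9.81 m/s² = 3366.6 kg/m³
= 3.367 g/cm³

3.37 g/cm³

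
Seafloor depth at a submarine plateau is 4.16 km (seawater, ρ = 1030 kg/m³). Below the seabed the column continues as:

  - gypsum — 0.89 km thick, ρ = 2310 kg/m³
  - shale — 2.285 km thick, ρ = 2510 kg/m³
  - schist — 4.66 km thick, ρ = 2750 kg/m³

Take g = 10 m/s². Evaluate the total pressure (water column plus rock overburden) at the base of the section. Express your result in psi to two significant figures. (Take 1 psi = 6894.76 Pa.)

36000 psi

seawater: 1030 kg/m³ × 10 m/s² × 4160 m = 4.285×10^7 Pa = 6215 psi
gypsum: 2310 kg/m³ × 10 m/s² × 890 m = 2.056×10^7 Pa = 2982 psi
shale: 2510 kg/m³ × 10 m/s² × 2285 m = 5.735×10^7 Pa = 8318 psi
schist: 2750 kg/m³ × 10 m/s² × 4660 m = 1.282×10^8 Pa = 18587 psi
Total = 6215 + 2982 + 8318 + 18587 = 36101 psi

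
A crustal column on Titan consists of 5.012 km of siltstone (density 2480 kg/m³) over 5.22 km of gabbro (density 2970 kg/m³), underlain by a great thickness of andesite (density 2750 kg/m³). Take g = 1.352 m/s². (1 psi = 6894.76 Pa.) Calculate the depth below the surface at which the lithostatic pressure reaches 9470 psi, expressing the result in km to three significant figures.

Pressure at base of upper layers: 2480×1.352×5012 + 2970×1.352×5220 = 3.777×10^7 Pa = 5477 psi
Remaining pressure to be supplied by andesite: 6.529×10^7 − 3.777×10^7 = 2.753×10^7 Pa
Additional depth in andesite = 2.753×10^7 Pa / (2750 kg/m³ × 1.352 m/s²) = 7403.9 m
Total depth = 10232 m + 7403.9 m = 17636 m
= 17.636 km

17.6 km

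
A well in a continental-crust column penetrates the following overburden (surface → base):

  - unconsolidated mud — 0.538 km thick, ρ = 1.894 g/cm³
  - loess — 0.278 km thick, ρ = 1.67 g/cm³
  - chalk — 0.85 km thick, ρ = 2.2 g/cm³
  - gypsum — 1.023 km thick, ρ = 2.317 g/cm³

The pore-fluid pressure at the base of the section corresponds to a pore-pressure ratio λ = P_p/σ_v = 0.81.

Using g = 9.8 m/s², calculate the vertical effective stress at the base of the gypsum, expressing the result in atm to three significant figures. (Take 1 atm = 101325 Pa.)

105 atm

Overburden (lithostatic) stress σ_v:
unconsolidated mud: 1894 kg/m³ × 9.8 m/s² × 538 m = 9.986×10^6 Pa = 9.986 MPa
loess: 1670 kg/m³ × 9.8 m/s² × 278 m = 4.550×10^6 Pa = 4.550 MPa
chalk: 2200 kg/m³ × 9.8 m/s² × 850 m = 1.833×10^7 Pa = 18.33 MPa
gypsum: 2317 kg/m³ × 9.8 m/s² × 1023 m = 2.323×10^7 Pa = 23.23 MPa
Total = 9.986 + 4.550 + 18.33 + 23.23 = 56.091 MPa
Pore pressure P_p = λ·σ_v = 0.81 × 56.09 MPa = 45.43 MPa
Effective stress σ' = σ_v − P_p = 56.09 − 45.43 = 10.657 MPa = 105.18 atm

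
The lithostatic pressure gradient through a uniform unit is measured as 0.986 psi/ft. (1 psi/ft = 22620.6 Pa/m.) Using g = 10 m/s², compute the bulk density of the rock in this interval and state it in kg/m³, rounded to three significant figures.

ρ = (dP/dz)/g = 0.986 psi/ft / 10 m/s² = 22304 Pa/m / 10 m/s² = 2230.4 kg/m³

2230 kg/m³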